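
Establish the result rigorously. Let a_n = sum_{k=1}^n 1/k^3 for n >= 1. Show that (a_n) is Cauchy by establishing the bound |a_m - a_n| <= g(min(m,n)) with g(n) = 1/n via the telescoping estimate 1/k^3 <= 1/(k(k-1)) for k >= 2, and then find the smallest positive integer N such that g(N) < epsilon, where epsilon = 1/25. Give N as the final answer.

For m > n >= 1: |a_m - a_n| = sum_{k=n+1}^m 1/k^3.
Use 1/k^3 <= 1/(k(k-1)) = 1/(k-1) - 1/k for k >= 2 (which holds since k^3 >= k^2 >= k(k-1) for k >= 2):
sum_{k=n+1}^m 1/k^3 <= sum_{k=n+1}^m (1/(k-1) - 1/k) = 1/n - 1/m <= 1/n.
By symmetry the same bound holds with n,m swapped, so |a_m - a_n| <= 1/min(m,n) = g(min(m,n)). Since g(n) -> 0, (a_n) is Cauchy.
Now solve g(N) < 1/25: 1/N < 1/25 <=> N > 1/(1/25) = 25.
The smallest integer strictly greater than 25 is N = 26.
Check: g(26) = 1/26 < 1/25; g(25) = 1/25 >= 1/25. So N = 26.

26


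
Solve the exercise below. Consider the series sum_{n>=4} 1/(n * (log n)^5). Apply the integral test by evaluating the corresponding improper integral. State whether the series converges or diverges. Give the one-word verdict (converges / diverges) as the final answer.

Let f(x) = 1/(x*log(x)^5). Then f is positive, continuous, and decreasing on [4, infinity), so the integral test applies.
Compute the improper integral int_{4}^infinity f(x) dx:
  antiderivative F(x) = -1/(4*log(x)^4).
  F(x) -> 0 as x -> infinity.  int = 0 - F(4) = 1/(4*log(4)^4) < infinity. By the integral test, the series converges.

converges


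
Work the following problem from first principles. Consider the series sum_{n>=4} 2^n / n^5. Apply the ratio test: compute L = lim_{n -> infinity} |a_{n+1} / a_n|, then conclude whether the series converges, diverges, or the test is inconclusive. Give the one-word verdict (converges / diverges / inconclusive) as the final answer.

Let a_n denote the general term. Form the ratio a_{n+1}/a_n and simplify:
a_{n+1}/a_n = 2*n^5/(n + 1)^5
Take the limit as n -> infinity: L = 2.
Since L = 2 > 1 (or L = infinity), the ratio test implies the series diverges.

diverges


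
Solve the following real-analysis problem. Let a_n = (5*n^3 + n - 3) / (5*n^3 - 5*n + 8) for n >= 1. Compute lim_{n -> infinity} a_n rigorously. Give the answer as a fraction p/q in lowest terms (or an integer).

Divide numerator and denominator by n^3, the highest power:
numerator / n^3 = 5 + n^(-2) - 3/n^3
denominator / n^3 = 5 - 5/n^2 + 8/n^3
As n -> infinity, all terms of the form c/n^k (k >= 1) tend to 0.
So numerator / n^3 -> 5 and denominator / n^3 -> 5.
Therefore lim a_n = 1.

1


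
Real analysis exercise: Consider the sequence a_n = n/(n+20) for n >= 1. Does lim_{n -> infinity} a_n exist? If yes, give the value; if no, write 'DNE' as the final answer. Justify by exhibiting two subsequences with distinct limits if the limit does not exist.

Examine the behaviour of a_n along subsequences.
Even-n subsequence a_{2k} = (2k)/(2k+20) -> 1. Odd-n subsequence a_{2k+1} = (2k+1)/(2k+21) -> 1. Both tend to 1, which suggests the limit is 1; verify directly.
|a_n - 1| = |n - (n+20)| / (n+20) = 20/(n+20) < 20/n for every n >= 1.
Given epsilon > 0, choose a positive integer N > 20/epsilon. Then for all n >= N, |a_n - 1| < 20/n <= 20/N < epsilon.
So by the definition of the limit, lim a_n exists and equals 1.

1


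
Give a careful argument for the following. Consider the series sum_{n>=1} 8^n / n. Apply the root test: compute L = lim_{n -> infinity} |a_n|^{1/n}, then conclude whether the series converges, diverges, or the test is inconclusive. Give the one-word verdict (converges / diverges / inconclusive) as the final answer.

Let a_n denote the general term. Form |a_n|^(1/n) and simplify:
|a_n|^(1/n) = 8/n^(1/n)
Take the limit as n -> infinity: L = 8.
Since L = 8 > 1, the root test implies divergence.

diverges


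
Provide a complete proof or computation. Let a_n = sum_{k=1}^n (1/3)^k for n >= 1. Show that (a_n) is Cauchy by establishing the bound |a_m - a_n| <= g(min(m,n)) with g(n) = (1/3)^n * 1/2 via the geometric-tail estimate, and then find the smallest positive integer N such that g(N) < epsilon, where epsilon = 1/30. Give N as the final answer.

For m > n >= 1: |a_m - a_n| = sum_{k=n+1}^m (1/3)^k < sum_{k=n+1}^infinity (1/3)^k = (1/3)^(n+1) / (1 - 1/3) = (1/3)^n * (1/3) * (3/2) = (1/3)^n * 1/2.
So g(n) = (1/3)^n / 2. Since g(n) -> 0, (a_n) is Cauchy.
Now solve g(N) < 1/30: (1/3)^N / 2 < 1/30 <=> 3^N > 1 / (2 * 1/30) = 15.
Check powers of 3: 3^2 = 9 <= 15, 3^3 = 27 > 15.
So the smallest such N is 3. Check: g(3) = 1/(2 * 27) = 1/54 < 1/30.

3


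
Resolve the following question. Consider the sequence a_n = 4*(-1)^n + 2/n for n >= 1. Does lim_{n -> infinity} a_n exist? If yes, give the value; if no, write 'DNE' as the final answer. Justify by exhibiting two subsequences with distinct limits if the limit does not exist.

Examine the behaviour of a_n along subsequences.
a_{2k} = 4 + 2/(2k) -> 4. a_{2k+1} = -4 + 2/(2k+1) -> -4.
Since these two subsequential limits are 4 and -4, distinct, the full sequence cannot converge (a convergent sequence has all subsequences tending to the same limit). So lim a_n does not exist.

DNE


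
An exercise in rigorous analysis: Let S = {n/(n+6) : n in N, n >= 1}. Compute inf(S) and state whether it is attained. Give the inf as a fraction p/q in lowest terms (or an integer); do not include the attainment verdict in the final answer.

Analysis:
- Values: 1/7, 1/4, 1/3, 2/5, ... strictly increasing.
- Minimum is 1/7 (n=1); inf = 1/7 (attained).
- n/(n+6) = 1 - 6/(n+6) -> 1 from below as n -> infinity, and never equals 1.
- So sup = 1 (not attained).
Conclusion: inf(S) = 1/7, attained in S.

1/7


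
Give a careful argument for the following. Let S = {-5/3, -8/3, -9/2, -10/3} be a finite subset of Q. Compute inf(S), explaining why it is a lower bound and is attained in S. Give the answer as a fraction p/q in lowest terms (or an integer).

S is finite, so inf(S) = min(S).
Sorted increasing:
-9/2, -10/3, -8/3, -5/3
The extremum is -9/2.
For every x in S, x >= -9/2. And -9/2 is in S, so it is attained.
Therefore inf(S) = -9/2.

-9/2


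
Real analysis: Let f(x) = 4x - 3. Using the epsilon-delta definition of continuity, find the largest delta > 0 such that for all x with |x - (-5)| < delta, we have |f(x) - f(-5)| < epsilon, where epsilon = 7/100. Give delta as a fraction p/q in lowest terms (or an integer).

We compute f(-5) = 4*(-5) - 3 = -23.
|f(x) - f(-5)| = |4x - 3 - (-23)| = |4(x - (-5))| = 4|x - (-5)|.
We need 4|x - (-5)| < 7/100, i.e. |x - (-5)| < 7/100 / 4 = 7/400.
So any delta <= 7/400 works. Conversely, if delta > 7/400, then x = -5 + 7/400 satisfies |x - (-5)| = 7/400 < delta but |f(x) - f(-5)| = 4 * 7/400 = 7/100, which is not < 7/100; so no larger delta works.
Hence the largest such delta is 7/400.

7/400


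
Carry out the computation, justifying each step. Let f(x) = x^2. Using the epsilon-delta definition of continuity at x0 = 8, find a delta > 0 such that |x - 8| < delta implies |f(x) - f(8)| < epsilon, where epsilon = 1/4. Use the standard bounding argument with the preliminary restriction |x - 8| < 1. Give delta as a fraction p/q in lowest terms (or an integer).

Factor: |x^2 - (8)^2| = |x - 8| * |x + 8|.
Impose |x - 8| < 1 first. Then |x + 8| = |(x - 8) + 2*(8)| <= |x - 8| + 2*|8| < 1 + 16 = 17.
So |x^2 - (8)^2| < delta * 17.
We need delta * 17 <= 1/4, i.e. delta <= 1/4/17 = 1/68.
Since 1/68 < 1, this is tighter than 1; take delta = 1/68.
So delta = 1/68 works.

1/68


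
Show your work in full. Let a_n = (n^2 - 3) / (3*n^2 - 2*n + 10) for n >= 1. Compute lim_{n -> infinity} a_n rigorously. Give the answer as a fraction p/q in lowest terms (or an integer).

Divide numerator and denominator by n^2, the highest power:
numerator / n^2 = 1 - 3/n^2
denominator / n^2 = 3 - 2/n + 10/n^2
As n -> infinity, all terms of the form c/n^k (k >= 1) tend to 0.
So numerator / n^2 -> 1 and denominator / n^2 -> 3.
Therefore lim a_n = 1/3.

1/3


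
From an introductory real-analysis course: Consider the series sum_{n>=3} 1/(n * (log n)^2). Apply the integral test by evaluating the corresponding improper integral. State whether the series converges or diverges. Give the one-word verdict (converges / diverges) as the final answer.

Let f(x) = 1/(x*log(x)^2). Then f is positive, continuous, and decreasing on [3, infinity), so the integral test applies.
Compute the improper integral int_{3}^infinity f(x) dx:
  antiderivative F(x) = -1/log(x).
  F(x) -> 0 as x -> infinity.  int = 0 - F(3) = 1/log(3) < infinity. By the integral test, the series converges.

converges


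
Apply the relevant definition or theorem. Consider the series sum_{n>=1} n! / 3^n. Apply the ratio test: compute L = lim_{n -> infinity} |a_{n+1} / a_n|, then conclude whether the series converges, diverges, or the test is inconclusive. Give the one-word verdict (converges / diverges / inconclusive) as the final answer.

Let a_n denote the general term. Form the ratio a_{n+1}/a_n and simplify:
a_{n+1}/a_n = n/3 + 1/3
Take the limit as n -> infinity: L = infinity.
Since L = infinity > 1 (or L = infinity), the ratio test implies the series diverges.

diverges


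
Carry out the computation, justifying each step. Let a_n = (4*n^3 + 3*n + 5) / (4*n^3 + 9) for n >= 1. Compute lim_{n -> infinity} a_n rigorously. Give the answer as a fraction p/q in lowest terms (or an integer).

Divide numerator and denominator by n^3, the highest power:
numerator / n^3 = 4 + 3/n^2 + 5/n^3
denominator / n^3 = 4 + 9/n^3
As n -> infinity, all terms of the form c/n^k (k >= 1) tend to 0.
So numerator / n^3 -> 4 and denominator / n^3 -> 4.
Therefore lim a_n = 1.

1


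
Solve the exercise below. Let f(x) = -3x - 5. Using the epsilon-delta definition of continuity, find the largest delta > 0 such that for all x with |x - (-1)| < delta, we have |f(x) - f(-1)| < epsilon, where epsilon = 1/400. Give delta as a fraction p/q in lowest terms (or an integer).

We compute f(-1) = -3*(-1) - 5 = -2.
|f(x) - f(-1)| = |-3x - 5 - (-2)| = |-3(x - (-1))| = 3|x - (-1)|.
We need 3|x - (-1)| < 1/400, i.e. |x - (-1)| < 1/400 / 3 = 1/1200.
So any delta <= 1/1200 works. Conversely, if delta > 1/1200, then x = -1 + 1/1200 satisfies |x - (-1)| = 1/1200 < delta but |f(x) - f(-1)| = 3 * 1/1200 = 1/400, which is not < 1/400; so no larger delta works.
Hence the largest such delta is 1/1200.

1/1200


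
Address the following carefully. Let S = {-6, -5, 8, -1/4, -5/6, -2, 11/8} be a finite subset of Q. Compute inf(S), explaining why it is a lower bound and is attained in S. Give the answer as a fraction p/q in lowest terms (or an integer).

S is finite, so inf(S) = min(S).
Sorted increasing:
-6, -5, -2, -5/6, -1/4, 11/8, 8
The extremum is -6.
For every x in S, x >= -6. And -6 is in S, so it is attained.
Therefore inf(S) = -6.

-6


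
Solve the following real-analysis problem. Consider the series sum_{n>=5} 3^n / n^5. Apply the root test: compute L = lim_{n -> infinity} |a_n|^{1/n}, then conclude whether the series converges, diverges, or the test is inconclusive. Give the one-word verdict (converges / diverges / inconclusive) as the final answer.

Let a_n denote the general term. Form |a_n|^(1/n) and simplify:
|a_n|^(1/n) = 3/n^(5/n)
Take the limit as n -> infinity: L = 3.
Since L = 3 > 1, the root test implies divergence.

diverges


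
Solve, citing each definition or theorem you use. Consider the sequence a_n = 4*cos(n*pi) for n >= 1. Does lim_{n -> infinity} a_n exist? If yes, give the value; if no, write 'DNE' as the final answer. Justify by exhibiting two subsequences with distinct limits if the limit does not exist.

Examine the behaviour of a_n along subsequences.
cos(n*pi) = (-1)^n, so a_n = 4*(-1)^n. a_{2k} = 4 -> 4. a_{2k+1} = -4 -> -4.
Since these two subsequential limits are 4 and -4, distinct, the full sequence cannot converge (a convergent sequence has all subsequences tending to the same limit). So lim a_n does not exist.

DNE


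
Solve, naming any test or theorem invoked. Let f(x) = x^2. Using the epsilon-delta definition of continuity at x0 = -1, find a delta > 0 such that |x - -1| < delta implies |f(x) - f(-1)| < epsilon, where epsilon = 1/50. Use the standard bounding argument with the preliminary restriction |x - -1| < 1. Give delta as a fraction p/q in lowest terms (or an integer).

Factor: |x^2 - (-1)^2| = |x - -1| * |x + -1|.
Impose |x - -1| < 1 first. Then |x + -1| = |(x - -1) + 2*(-1)| <= |x - -1| + 2*|-1| < 1 + 2 = 3.
So |x^2 - (-1)^2| < delta * 3.
We need delta * 3 <= 1/50, i.e. delta <= 1/50/3 = 1/150.
Since 1/150 < 1, this is tighter than 1; take delta = 1/150.
So delta = 1/150 works.

1/150


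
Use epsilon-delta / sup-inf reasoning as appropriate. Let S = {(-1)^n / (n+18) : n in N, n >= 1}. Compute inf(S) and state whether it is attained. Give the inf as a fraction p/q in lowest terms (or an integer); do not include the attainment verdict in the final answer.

Analysis:
- Values: -1/19, 1/20, -1/21, 1/22, -1/23, ...
- Positive terms (even n): 1/(2+18), 1/(4+18), ... decreasing -> max = 1/20 (n=2).
- Negative terms (odd n): -1/(1+18), -1/(3+18), ... increasing -> min = -1/19 (n=1).
- So sup = 1/20 (attained at n=2); inf = -1/19 (attained at n=1).
Conclusion: inf(S) = -1/19, attained in S.

-1/19


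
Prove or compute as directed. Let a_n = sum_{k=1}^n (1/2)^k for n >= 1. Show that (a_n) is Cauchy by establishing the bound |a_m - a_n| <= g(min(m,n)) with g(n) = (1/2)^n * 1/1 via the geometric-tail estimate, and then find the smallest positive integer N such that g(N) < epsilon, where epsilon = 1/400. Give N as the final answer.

For m > n >= 1: |a_m - a_n| = sum_{k=n+1}^m (1/2)^k < sum_{k=n+1}^infinity (1/2)^k = (1/2)^(n+1) / (1 - 1/2) = (1/2)^n * (1/2) * (2/1) = (1/2)^n * 1/1.
So g(n) = (1/2)^n / 1. Since g(n) -> 0, (a_n) is Cauchy.
Now solve g(N) < 1/400: (1/2)^N / 1 < 1/400 <=> 2^N > 1 / (1 * 1/400) = 400.
Check powers of 2: 2^8 = 256 <= 400, 2^9 = 512 > 400.
So the smallest such N is 9. Check: g(9) = 1/(1 * 512) = 1/512 < 1/400.

9


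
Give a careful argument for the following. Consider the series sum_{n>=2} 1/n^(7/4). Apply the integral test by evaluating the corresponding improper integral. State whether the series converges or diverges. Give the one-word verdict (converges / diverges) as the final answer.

Let f(x) = x^(-7/4). Then f is positive, continuous, and decreasing on [2, infinity), so the integral test applies.
Compute the improper integral int_{2}^infinity f(x) dx:
  antiderivative F(x) = -4/(3*x^(3/4)).
  As x -> infinity, F(x) -> 0 (since p = 7/4 > 1).
  So int = F(infinity) - F(2) = 0 - (-2*2^(1/4)/3) = 2*2^(1/4)/3.
  Finite, so by the integral test, the series converges.

converges


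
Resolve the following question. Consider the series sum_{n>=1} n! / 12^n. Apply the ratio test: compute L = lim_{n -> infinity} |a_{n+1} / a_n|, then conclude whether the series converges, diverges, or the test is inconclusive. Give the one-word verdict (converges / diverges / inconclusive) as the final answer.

Let a_n denote the general term. Form the ratio a_{n+1}/a_n and simplify:
a_{n+1}/a_n = n/12 + 1/12
Take the limit as n -> infinity: L = infinity.
Since L = infinity > 1 (or L = infinity), the ratio test implies the series diverges.

diverges


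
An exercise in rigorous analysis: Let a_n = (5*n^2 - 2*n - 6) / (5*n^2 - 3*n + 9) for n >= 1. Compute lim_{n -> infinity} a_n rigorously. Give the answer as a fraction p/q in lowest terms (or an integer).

Divide numerator and denominator by n^2, the highest power:
numerator / n^2 = 5 - 2/n - 6/n^2
denominator / n^2 = 5 - 3/n + 9/n^2
As n -> infinity, all terms of the form c/n^k (k >= 1) tend to 0.
So numerator / n^2 -> 5 and denominator / n^2 -> 5.
Therefore lim a_n = 1.

1


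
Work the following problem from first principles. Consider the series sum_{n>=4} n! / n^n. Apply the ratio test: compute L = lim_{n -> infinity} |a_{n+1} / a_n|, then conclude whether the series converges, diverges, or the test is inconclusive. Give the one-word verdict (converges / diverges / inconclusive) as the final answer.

Let a_n denote the general term. Form the ratio a_{n+1}/a_n and simplify:
a_{n+1}/a_n = (n/(n + 1))^n
Take the limit as n -> infinity: L = exp(-1).
Since L = exp(-1) < 1, the ratio test implies the series converges.

converges


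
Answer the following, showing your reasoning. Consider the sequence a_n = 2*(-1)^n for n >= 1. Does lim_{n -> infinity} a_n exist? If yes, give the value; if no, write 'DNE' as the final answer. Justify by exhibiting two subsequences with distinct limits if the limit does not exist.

Examine the behaviour of a_n along subsequences.
Even-n subsequence a_{2k} = 2 -> 2. Odd-n subsequence a_{2k+1} = -2 -> -2.
Since these two subsequential limits are 2 and -2, distinct, the full sequence cannot converge (a convergent sequence has all subsequences tending to the same limit). So lim a_n does not exist.

DNE


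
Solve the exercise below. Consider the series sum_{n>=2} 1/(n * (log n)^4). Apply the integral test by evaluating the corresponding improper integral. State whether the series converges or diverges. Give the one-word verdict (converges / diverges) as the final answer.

Let f(x) = 1/(x*log(x)^4). Then f is positive, continuous, and decreasing on [2, infinity), so the integral test applies.
Compute the improper integral int_{2}^infinity f(x) dx:
  antiderivative F(x) = -1/(3*log(x)^3).
  F(x) -> 0 as x -> infinity.  int = 0 - F(2) = 1/(3*log(2)^3) < infinity. By the integral test, the series converges.

converges


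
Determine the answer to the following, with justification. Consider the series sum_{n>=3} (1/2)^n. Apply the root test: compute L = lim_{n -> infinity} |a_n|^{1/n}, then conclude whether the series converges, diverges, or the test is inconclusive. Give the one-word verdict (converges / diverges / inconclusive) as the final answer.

Let a_n denote the general term. Form |a_n|^(1/n) and simplify:
|a_n|^(1/n) = 1/2
Take the limit as n -> infinity: L = 1/2.
Since L = 1/2 < 1, the root test implies convergence.

converges


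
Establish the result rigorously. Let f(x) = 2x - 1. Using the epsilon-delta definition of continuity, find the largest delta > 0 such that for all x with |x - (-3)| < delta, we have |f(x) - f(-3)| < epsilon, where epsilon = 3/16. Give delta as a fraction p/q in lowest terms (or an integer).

We compute f(-3) = 2*(-3) - 1 = -7.
|f(x) - f(-3)| = |2x - 1 - (-7)| = |2(x - (-3))| = 2|x - (-3)|.
We need 2|x - (-3)| < 3/16, i.e. |x - (-3)| < 3/16 / 2 = 3/32.
So any delta <= 3/32 works. Conversely, if delta > 3/32, then x = -3 + 3/32 satisfies |x - (-3)| = 3/32 < delta but |f(x) - f(-3)| = 2 * 3/32 = 3/16, which is not < 3/16; so no larger delta works.
Hence the largest such delta is 3/32.

3/32


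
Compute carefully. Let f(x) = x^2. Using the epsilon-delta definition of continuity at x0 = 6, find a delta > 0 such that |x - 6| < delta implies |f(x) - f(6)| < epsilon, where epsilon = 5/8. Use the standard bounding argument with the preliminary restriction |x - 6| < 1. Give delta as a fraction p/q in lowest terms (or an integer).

Factor: |x^2 - (6)^2| = |x - 6| * |x + 6|.
Impose |x - 6| < 1 first. Then |x + 6| = |(x - 6) + 2*(6)| <= |x - 6| + 2*|6| < 1 + 12 = 13.
So |x^2 - (6)^2| < delta * 13.
We need delta * 13 <= 5/8, i.e. delta <= 5/8/13 = 5/104.
Since 5/104 < 1, this is tighter than 1; take delta = 5/104.
So delta = 5/104 works.

5/104


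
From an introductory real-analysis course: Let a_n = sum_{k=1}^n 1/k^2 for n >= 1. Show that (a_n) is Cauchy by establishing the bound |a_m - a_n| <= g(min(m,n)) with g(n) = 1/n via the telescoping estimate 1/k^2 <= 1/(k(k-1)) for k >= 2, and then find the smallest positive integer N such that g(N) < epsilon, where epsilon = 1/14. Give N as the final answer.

For m > n >= 1: |a_m - a_n| = sum_{k=n+1}^m 1/k^2.
Use 1/k^2 <= 1/(k(k-1)) = 1/(k-1) - 1/k for k >= 2:
sum_{k=n+1}^m 1/k^2 <= sum_{k=n+1}^m (1/(k-1) - 1/k) = 1/n - 1/m <= 1/n.
By symmetry the same bound holds with n,m swapped, so |a_m - a_n| <= 1/min(m,n) = g(min(m,n)). Since g(n) -> 0, (a_n) is Cauchy.
Now solve g(N) < 1/14: 1/N < 1/14 <=> N > 1/(1/14) = 14.
The smallest integer strictly greater than 14 is N = 15.
Check: g(15) = 1/15 < 1/14; g(14) = 1/14 >= 1/14. So N = 15.

15


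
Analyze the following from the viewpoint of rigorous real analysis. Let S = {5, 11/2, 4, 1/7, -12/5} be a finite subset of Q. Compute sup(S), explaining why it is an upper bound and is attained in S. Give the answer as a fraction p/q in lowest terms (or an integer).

S is finite, so sup(S) = max(S).
Sorted decreasing:
11/2, 5, 4, 1/7, -12/5
The extremum is 11/2.
For every x in S, x <= 11/2. And 11/2 is in S, so it is attained.
Therefore sup(S) = 11/2.

11/2


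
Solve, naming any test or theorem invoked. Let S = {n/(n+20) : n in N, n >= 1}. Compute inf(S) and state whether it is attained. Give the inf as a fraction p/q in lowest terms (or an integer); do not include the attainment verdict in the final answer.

Analysis:
- Values: 1/21, 1/11, 3/23, 1/6, ... strictly increasing.
- Minimum is 1/21 (n=1); inf = 1/21 (attained).
- n/(n+20) = 1 - 20/(n+20) -> 1 from below as n -> infinity, and never equals 1.
- So sup = 1 (not attained).
Conclusion: inf(S) = 1/21, attained in S.

1/21


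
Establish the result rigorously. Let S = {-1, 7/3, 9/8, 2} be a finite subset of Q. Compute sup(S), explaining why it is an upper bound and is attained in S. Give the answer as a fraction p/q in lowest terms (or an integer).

S is finite, so sup(S) = max(S).
Sorted decreasing:
7/3, 2, 9/8, -1
The extremum is 7/3.
For every x in S, x <= 7/3. And 7/3 is in S, so it is attained.
Therefore sup(S) = 7/3.

7/3


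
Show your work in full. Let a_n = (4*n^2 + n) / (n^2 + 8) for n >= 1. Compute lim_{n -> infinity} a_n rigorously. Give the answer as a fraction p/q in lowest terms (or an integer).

Divide numerator and denominator by n^2, the highest power:
numerator / n^2 = 4 + 1/n
denominator / n^2 = 1 + 8/n^2
As n -> infinity, all terms of the form c/n^k (k >= 1) tend to 0.
So numerator / n^2 -> 4 and denominator / n^2 -> 1.
Therefore lim a_n = 4.

4


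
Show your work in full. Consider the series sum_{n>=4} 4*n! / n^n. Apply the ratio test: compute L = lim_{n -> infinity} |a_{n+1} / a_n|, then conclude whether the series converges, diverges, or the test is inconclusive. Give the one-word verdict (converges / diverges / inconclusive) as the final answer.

Let a_n denote the general term. Form the ratio a_{n+1}/a_n and simplify:
a_{n+1}/a_n = (n/(n + 1))^n
Take the limit as n -> infinity: L = exp(-1).
Since L = exp(-1) < 1, the ratio test implies the series converges.

converges


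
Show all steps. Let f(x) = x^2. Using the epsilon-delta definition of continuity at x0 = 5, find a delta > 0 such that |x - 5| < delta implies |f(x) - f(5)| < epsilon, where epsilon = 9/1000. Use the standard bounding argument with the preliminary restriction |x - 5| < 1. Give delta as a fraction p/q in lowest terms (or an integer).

Factor: |x^2 - (5)^2| = |x - 5| * |x + 5|.
Impose |x - 5| < 1 first. Then |x + 5| = |(x - 5) + 2*(5)| <= |x - 5| + 2*|5| < 1 + 10 = 11.
So |x^2 - (5)^2| < delta * 11.
We need delta * 11 <= 9/1000, i.e. delta <= 9/1000/11 = 9/11000.
Since 9/11000 < 1, this is tighter than 1; take delta = 9/11000.
So delta = 9/11000 works.

9/11000


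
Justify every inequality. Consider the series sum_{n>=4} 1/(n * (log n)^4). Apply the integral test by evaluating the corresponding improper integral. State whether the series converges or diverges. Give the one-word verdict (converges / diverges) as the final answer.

Let f(x) = 1/(x*log(x)^4). Then f is positive, continuous, and decreasing on [4, infinity), so the integral test applies.
Compute the improper integral int_{4}^infinity f(x) dx:
  antiderivative F(x) = -1/(3*log(x)^3).
  F(x) -> 0 as x -> infinity.  int = 0 - F(4) = 1/(3*log(4)^3) < infinity. By the integral test, the series converges.

converges


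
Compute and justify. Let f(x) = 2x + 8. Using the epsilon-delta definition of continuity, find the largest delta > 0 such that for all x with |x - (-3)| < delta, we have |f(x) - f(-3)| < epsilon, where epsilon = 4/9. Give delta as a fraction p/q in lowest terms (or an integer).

We compute f(-3) = 2*(-3) + 8 = 2.
|f(x) - f(-3)| = |2x + 8 - (2)| = |2(x - (-3))| = 2|x - (-3)|.
We need 2|x - (-3)| < 4/9, i.e. |x - (-3)| < 4/9 / 2 = 2/9.
So any delta <= 2/9 works. Conversely, if delta > 2/9, then x = -3 + 2/9 satisfies |x - (-3)| = 2/9 < delta but |f(x) - f(-3)| = 2 * 2/9 = 4/9, which is not < 4/9; so no larger delta works.
Hence the largest such delta is 2/9.

2/9


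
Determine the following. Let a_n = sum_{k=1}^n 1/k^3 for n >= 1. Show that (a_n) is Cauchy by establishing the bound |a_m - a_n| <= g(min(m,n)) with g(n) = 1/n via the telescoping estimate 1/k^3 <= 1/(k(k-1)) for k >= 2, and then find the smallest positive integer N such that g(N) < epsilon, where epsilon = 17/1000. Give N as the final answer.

For m > n >= 1: |a_m - a_n| = sum_{k=n+1}^m 1/k^3.
Use 1/k^3 <= 1/(k(k-1)) = 1/(k-1) - 1/k for k >= 2 (which holds since k^3 >= k^2 >= k(k-1) for k >= 2):
sum_{k=n+1}^m 1/k^3 <= sum_{k=n+1}^m (1/(k-1) - 1/k) = 1/n - 1/m <= 1/n.
By symmetry the same bound holds with n,m swapped, so |a_m - a_n| <= 1/min(m,n) = g(min(m,n)). Since g(n) -> 0, (a_n) is Cauchy.
Now solve g(N) < 17/1000: 1/N < 17/1000 <=> N > 1/(17/1000) = 1000/17.
The smallest integer strictly greater than 1000/17 is N = 59.
Check: g(59) = 1/59 < 17/1000; g(58) = 1/58 >= 17/1000. So N = 59.

59


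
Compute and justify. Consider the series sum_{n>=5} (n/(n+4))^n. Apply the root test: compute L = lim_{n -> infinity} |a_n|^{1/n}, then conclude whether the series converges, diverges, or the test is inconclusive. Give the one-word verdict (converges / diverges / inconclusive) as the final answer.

Let a_n denote the general term. Form |a_n|^(1/n) and simplify:
|a_n|^(1/n) = n/(n + 4)
Take the limit as n -> infinity: L = 1.
Since L = 1, the root test is inconclusive. (In fact a_n = (n/(n+4))^n -> e^(-4) != 0, so the nth-term test shows divergence; but the root test itself gives no conclusion.)

inconclusive


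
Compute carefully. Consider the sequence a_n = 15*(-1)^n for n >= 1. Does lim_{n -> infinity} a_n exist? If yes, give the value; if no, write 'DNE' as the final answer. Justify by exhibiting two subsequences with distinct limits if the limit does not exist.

Examine the behaviour of a_n along subsequences.
Even-n subsequence a_{2k} = 15 -> 15. Odd-n subsequence a_{2k+1} = -15 -> -15.
Since these two subsequential limits are 15 and -15, distinct, the full sequence cannot converge (a convergent sequence has all subsequences tending to the same limit). So lim a_n does not exist.

DNE


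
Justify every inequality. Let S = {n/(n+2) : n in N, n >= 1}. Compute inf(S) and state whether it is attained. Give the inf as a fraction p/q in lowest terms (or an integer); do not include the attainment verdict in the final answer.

Analysis:
- Values: 1/3, 1/2, 3/5, 2/3, ... strictly increasing.
- Minimum is 1/3 (n=1); inf = 1/3 (attained).
- n/(n+2) = 1 - 2/(n+2) -> 1 from below as n -> infinity, and never equals 1.
- So sup = 1 (not attained).
Conclusion: inf(S) = 1/3, attained in S.

1/3


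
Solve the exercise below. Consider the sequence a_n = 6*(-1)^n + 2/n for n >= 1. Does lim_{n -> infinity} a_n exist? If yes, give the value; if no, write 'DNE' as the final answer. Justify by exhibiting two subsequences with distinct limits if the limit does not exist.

Examine the behaviour of a_n along subsequences.
a_{2k} = 6 + 2/(2k) -> 6. a_{2k+1} = -6 + 2/(2k+1) -> -6.
Since these two subsequential limits are 6 and -6, distinct, the full sequence cannot converge (a convergent sequence has all subsequences tending to the same limit). So lim a_n does not exist.

DNE


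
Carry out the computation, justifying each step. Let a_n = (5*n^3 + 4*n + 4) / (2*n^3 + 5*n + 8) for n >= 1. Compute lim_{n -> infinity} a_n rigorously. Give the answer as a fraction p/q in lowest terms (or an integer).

Divide numerator and denominator by n^3, the highest power:
numerator / n^3 = 5 + 4/n^2 + 4/n^3
denominator / n^3 = 2 + 5/n^2 + 8/n^3
As n -> infinity, all terms of the form c/n^k (k >= 1) tend to 0.
So numerator / n^3 -> 5 and denominator / n^3 -> 2.
Therefore lim a_n = 5/2.

5/2


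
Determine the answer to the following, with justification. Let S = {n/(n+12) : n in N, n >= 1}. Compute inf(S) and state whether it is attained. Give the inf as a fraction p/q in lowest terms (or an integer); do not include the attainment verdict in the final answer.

Analysis:
- Values: 1/13, 1/7, 1/5, 1/4, ... strictly increasing.
- Minimum is 1/13 (n=1); inf = 1/13 (attained).
- n/(n+12) = 1 - 12/(n+12) -> 1 from below as n -> infinity, and never equals 1.
- So sup = 1 (not attained).
Conclusion: inf(S) = 1/13, attained in S.

1/13


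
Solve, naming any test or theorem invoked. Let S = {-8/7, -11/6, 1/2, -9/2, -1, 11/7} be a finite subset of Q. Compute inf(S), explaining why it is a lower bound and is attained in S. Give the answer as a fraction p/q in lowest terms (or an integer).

S is finite, so inf(S) = min(S).
Sorted increasing:
-9/2, -11/6, -8/7, -1, 1/2, 11/7
The extremum is -9/2.
For every x in S, x >= -9/2. And -9/2 is in S, so it is attained.
Therefore inf(S) = -9/2.

-9/2


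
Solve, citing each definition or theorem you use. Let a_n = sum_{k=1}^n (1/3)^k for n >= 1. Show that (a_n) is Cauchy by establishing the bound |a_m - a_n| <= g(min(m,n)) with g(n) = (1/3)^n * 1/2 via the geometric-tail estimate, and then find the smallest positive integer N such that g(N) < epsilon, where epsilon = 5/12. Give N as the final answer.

For m > n >= 1: |a_m - a_n| = sum_{k=n+1}^m (1/3)^k < sum_{k=n+1}^infinity (1/3)^k = (1/3)^(n+1) / (1 - 1/3) = (1/3)^n * (1/3) * (3/2) = (1/3)^n * 1/2.
So g(n) = (1/3)^n / 2. Since g(n) -> 0, (a_n) is Cauchy.
Now solve g(N) < 5/12: (1/3)^N / 2 < 5/12 <=> 3^N > 1 / (2 * 5/12) = 6/5.
Check powers of 3: 3^0 = 1 <= 6/5, 3^1 = 3 > 6/5.
So the smallest such N is 1. Check: g(1) = 1/(2 * 3) = 1/6 < 5/12.

1


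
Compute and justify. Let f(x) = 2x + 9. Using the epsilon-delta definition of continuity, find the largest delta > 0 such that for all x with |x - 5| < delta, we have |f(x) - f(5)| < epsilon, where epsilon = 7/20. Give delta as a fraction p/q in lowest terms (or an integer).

We compute f(5) = 2*(5) + 9 = 19.
|f(x) - f(5)| = |2x + 9 - (19)| = |2(x - 5)| = 2|x - 5|.
We need 2|x - 5| < 7/20, i.e. |x - 5| < 7/20 / 2 = 7/40.
So any delta <= 7/40 works. Conversely, if delta > 7/40, then x = 5 + 7/40 satisfies |x - 5| = 7/40 < delta but |f(x) - f(5)| = 2 * 7/40 = 7/20, which is not < 7/20; so no larger delta works.
Hence the largest such delta is 7/40.

7/40


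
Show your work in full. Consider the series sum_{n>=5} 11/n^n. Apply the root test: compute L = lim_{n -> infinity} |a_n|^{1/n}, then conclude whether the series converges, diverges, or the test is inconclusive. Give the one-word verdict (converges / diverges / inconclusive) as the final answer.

Let a_n denote the general term. Form |a_n|^(1/n) and simplify:
|a_n|^(1/n) = 11^(1/n)/n
Take the limit as n -> infinity: L = 0.
Since L = 0 < 1, the root test implies convergence.

converges


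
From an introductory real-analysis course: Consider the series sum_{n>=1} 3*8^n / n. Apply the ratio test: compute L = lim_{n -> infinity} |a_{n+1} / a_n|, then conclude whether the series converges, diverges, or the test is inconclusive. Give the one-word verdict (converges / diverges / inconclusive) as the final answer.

Let a_n denote the general term. Form the ratio a_{n+1}/a_n and simplify:
a_{n+1}/a_n = 8*n/(n + 1)
Take the limit as n -> infinity: L = 8.
Since L = 8 > 1 (or L = infinity), the ratio test implies the series diverges.

diverges


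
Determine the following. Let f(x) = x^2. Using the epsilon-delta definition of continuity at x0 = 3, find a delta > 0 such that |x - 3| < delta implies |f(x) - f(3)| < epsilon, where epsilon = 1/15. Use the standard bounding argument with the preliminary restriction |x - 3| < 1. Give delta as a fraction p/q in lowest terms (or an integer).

Factor: |x^2 - (3)^2| = |x - 3| * |x + 3|.
Impose |x - 3| < 1 first. Then |x + 3| = |(x - 3) + 2*(3)| <= |x - 3| + 2*|3| < 1 + 6 = 7.
So |x^2 - (3)^2| < delta * 7.
We need delta * 7 <= 1/15, i.e. delta <= 1/15/7 = 1/105.
Since 1/105 < 1, this is tighter than 1; take delta = 1/105.
So delta = 1/105 works.

1/105


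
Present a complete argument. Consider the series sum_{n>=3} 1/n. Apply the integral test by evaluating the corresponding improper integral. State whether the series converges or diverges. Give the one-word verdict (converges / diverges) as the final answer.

Let f(x) = 1/x. Then f is positive, continuous, and decreasing on [3, infinity), so the integral test applies.
Compute the improper integral int_{3}^infinity f(x) dx:
  antiderivative F(x) = log(x).
  As x -> infinity, log(x) -> infinity.
  So int = infinity - log(3) = infinity. By the integral test, the series diverges.

diverges


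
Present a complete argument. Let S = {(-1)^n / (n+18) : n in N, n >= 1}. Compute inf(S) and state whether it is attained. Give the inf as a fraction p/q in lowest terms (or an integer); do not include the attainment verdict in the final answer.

Analysis:
- Values: -1/19, 1/20, -1/21, 1/22, -1/23, ...
- Positive terms (even n): 1/(2+18), 1/(4+18), ... decreasing -> max = 1/20 (n=2).
- Negative terms (odd n): -1/(1+18), -1/(3+18), ... increasing -> min = -1/19 (n=1).
- So sup = 1/20 (attained at n=2); inf = -1/19 (attained at n=1).
Conclusion: inf(S) = -1/19, attained in S.

-1/19


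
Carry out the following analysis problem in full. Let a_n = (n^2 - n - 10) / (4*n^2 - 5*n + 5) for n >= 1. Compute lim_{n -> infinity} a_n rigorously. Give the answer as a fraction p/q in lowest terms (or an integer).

Divide numerator and denominator by n^2, the highest power:
numerator / n^2 = 1 - 1/n - 10/n^2
denominator / n^2 = 4 - 5/n + 5/n^2
As n -> infinity, all terms of the form c/n^k (k >= 1) tend to 0.
So numerator / n^2 -> 1 and denominator / n^2 -> 4.
Therefore lim a_n = 1/4.

1/4


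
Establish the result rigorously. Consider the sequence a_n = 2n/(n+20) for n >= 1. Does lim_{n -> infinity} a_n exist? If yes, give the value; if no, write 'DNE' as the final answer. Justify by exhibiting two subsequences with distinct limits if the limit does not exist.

Examine the behaviour of a_n along subsequences.
Even-n subsequence a_{2k} = 2(2k)/(2k+20) -> 2. Odd-n subsequence a_{2k+1} = 2(2k+1)/(2k+21) -> 2. Both tend to 2, which suggests the limit is 2; verify directly.
|a_n - 2| = |2n - 2(n+20)| / (n+20) = 40/(n+20) < 40/n for every n >= 1.
Given epsilon > 0, choose a positive integer N > 40/epsilon. Then for all n >= N, |a_n - 2| < 40/n <= 40/N < epsilon.
So by the definition of the limit, lim a_n exists and equals 2.

2


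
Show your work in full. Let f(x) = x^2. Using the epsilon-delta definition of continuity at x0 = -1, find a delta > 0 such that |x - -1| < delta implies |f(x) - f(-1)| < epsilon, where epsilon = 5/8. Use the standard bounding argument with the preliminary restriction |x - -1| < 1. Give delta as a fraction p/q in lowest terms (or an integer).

Factor: |x^2 - (-1)^2| = |x - -1| * |x + -1|.
Impose |x - -1| < 1 first. Then |x + -1| = |(x - -1) + 2*(-1)| <= |x - -1| + 2*|-1| < 1 + 2 = 3.
So |x^2 - (-1)^2| < delta * 3.
We need delta * 3 <= 5/8, i.e. delta <= 5/8/3 = 5/24.
Since 5/24 < 1, this is tighter than 1; take delta = 5/24.
So delta = 5/24 works.

5/24


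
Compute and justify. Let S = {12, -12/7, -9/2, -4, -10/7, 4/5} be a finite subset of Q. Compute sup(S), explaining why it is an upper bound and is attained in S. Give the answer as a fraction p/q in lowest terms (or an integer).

S is finite, so sup(S) = max(S).
Sorted decreasing:
12, 4/5, -10/7, -12/7, -4, -9/2
The extremum is 12.
For every x in S, x <= 12. And 12 is in S, so it is attained.
Therefore sup(S) = 12.

12


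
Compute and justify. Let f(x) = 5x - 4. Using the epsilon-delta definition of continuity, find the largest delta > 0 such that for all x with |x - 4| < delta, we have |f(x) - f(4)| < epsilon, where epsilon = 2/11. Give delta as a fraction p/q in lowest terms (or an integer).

We compute f(4) = 5*(4) - 4 = 16.
|f(x) - f(4)| = |5x - 4 - (16)| = |5(x - 4)| = 5|x - 4|.
We need 5|x - 4| < 2/11, i.e. |x - 4| < 2/11 / 5 = 2/55.
So any delta <= 2/55 works. Conversely, if delta > 2/55, then x = 4 + 2/55 satisfies |x - 4| = 2/55 < delta but |f(x) - f(4)| = 5 * 2/55 = 2/11, which is not < 2/11; so no larger delta works.
Hence the largest such delta is 2/55.

2/55


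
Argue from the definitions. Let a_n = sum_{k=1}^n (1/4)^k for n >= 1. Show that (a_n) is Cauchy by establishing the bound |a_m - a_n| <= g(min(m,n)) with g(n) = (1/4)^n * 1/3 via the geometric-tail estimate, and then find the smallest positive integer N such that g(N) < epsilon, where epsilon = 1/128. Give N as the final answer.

For m > n >= 1: |a_m - a_n| = sum_{k=n+1}^m (1/4)^k < sum_{k=n+1}^infinity (1/4)^k = (1/4)^(n+1) / (1 - 1/4) = (1/4)^n * (1/4) * (4/3) = (1/4)^n * 1/3.
So g(n) = (1/4)^n / 3. Since g(n) -> 0, (a_n) is Cauchy.
Now solve g(N) < 1/128: (1/4)^N / 3 < 1/128 <=> 4^N > 1 / (3 * 1/128) = 128/3.
Check powers of 4: 4^2 = 16 <= 128/3, 4^3 = 64 > 128/3.
So the smallest such N is 3. Check: g(3) = 1/(3 * 64) = 1/192 < 1/128.

3


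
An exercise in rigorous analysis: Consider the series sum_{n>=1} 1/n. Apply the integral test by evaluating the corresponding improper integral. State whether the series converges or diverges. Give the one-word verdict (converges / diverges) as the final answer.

Let f(x) = 1/x. Then f is positive, continuous, and decreasing on [1, infinity), so the integral test applies.
Compute the improper integral int_{1}^infinity f(x) dx:
  antiderivative F(x) = log(x).
  As x -> infinity, log(x) -> infinity.
  So int = infinity - log(1) = infinity. By the integral test, the series diverges.

diverges


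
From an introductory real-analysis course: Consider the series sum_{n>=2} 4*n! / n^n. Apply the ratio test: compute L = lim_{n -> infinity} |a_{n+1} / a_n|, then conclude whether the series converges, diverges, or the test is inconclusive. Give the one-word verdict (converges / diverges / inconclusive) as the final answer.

Let a_n denote the general term. Form the ratio a_{n+1}/a_n and simplify:
a_{n+1}/a_n = (n/(n + 1))^n
Take the limit as n -> infinity: L = exp(-1).
Since L = exp(-1) < 1, the ratio test implies the series converges.

converges


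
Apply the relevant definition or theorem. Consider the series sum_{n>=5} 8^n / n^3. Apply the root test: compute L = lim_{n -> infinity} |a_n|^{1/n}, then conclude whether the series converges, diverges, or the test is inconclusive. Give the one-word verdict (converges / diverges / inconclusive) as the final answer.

Let a_n denote the general term. Form |a_n|^(1/n) and simplify:
|a_n|^(1/n) = 8/n^(3/n)
Take the limit as n -> infinity: L = 8.
Since L = 8 > 1, the root test implies divergence.

diverges


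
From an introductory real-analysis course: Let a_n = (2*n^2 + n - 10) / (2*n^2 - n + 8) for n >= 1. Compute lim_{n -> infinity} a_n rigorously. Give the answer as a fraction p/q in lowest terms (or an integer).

Divide numerator and denominator by n^2, the highest power:
numerator / n^2 = 2 + 1/n - 10/n^2
denominator / n^2 = 2 - 1/n + 8/n^2
As n -> infinity, all terms of the form c/n^k (k >= 1) tend to 0.
So numerator / n^2 -> 2 and denominator / n^2 -> 2.
Therefore lim a_n = 1.

1


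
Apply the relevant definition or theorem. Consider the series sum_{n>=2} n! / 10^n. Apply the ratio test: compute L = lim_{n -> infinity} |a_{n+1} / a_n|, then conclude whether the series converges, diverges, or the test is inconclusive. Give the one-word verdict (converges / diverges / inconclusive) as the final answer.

Let a_n denote the general term. Form the ratio a_{n+1}/a_n and simplify:
a_{n+1}/a_n = n/10 + 1/10
Take the limit as n -> infinity: L = infinity.
Since L = infinity > 1 (or L = infinity), the ratio test implies the series diverges.

diverges
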